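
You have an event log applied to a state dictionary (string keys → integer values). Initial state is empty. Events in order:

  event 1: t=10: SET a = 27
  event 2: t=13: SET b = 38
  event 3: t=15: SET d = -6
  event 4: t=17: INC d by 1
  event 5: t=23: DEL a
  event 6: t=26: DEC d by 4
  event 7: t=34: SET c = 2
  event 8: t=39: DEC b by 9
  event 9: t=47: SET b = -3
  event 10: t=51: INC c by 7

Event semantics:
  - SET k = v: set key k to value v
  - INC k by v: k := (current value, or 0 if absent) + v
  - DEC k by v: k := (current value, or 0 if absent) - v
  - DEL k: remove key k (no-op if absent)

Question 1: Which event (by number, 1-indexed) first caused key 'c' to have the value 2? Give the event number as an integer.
Looking for first event where c becomes 2:
  event 7: c (absent) -> 2  <-- first match

Answer: 7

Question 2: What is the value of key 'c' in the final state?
Track key 'c' through all 10 events:
  event 1 (t=10: SET a = 27): c unchanged
  event 2 (t=13: SET b = 38): c unchanged
  event 3 (t=15: SET d = -6): c unchanged
  event 4 (t=17: INC d by 1): c unchanged
  event 5 (t=23: DEL a): c unchanged
  event 6 (t=26: DEC d by 4): c unchanged
  event 7 (t=34: SET c = 2): c (absent) -> 2
  event 8 (t=39: DEC b by 9): c unchanged
  event 9 (t=47: SET b = -3): c unchanged
  event 10 (t=51: INC c by 7): c 2 -> 9
Final: c = 9

Answer: 9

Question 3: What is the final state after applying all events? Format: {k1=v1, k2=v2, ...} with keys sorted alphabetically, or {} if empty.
Answer: {b=-3, c=9, d=-9}

Derivation:
  after event 1 (t=10: SET a = 27): {a=27}
  after event 2 (t=13: SET b = 38): {a=27, b=38}
  after event 3 (t=15: SET d = -6): {a=27, b=38, d=-6}
  after event 4 (t=17: INC d by 1): {a=27, b=38, d=-5}
  after event 5 (t=23: DEL a): {b=38, d=-5}
  after event 6 (t=26: DEC d by 4): {b=38, d=-9}
  after event 7 (t=34: SET c = 2): {b=38, c=2, d=-9}
  after event 8 (t=39: DEC b by 9): {b=29, c=2, d=-9}
  after event 9 (t=47: SET b = -3): {b=-3, c=2, d=-9}
  after event 10 (t=51: INC c by 7): {b=-3, c=9, d=-9}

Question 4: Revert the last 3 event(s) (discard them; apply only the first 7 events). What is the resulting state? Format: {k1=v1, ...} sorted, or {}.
Keep first 7 events (discard last 3):
  after event 1 (t=10: SET a = 27): {a=27}
  after event 2 (t=13: SET b = 38): {a=27, b=38}
  after event 3 (t=15: SET d = -6): {a=27, b=38, d=-6}
  after event 4 (t=17: INC d by 1): {a=27, b=38, d=-5}
  after event 5 (t=23: DEL a): {b=38, d=-5}
  after event 6 (t=26: DEC d by 4): {b=38, d=-9}
  after event 7 (t=34: SET c = 2): {b=38, c=2, d=-9}

Answer: {b=38, c=2, d=-9}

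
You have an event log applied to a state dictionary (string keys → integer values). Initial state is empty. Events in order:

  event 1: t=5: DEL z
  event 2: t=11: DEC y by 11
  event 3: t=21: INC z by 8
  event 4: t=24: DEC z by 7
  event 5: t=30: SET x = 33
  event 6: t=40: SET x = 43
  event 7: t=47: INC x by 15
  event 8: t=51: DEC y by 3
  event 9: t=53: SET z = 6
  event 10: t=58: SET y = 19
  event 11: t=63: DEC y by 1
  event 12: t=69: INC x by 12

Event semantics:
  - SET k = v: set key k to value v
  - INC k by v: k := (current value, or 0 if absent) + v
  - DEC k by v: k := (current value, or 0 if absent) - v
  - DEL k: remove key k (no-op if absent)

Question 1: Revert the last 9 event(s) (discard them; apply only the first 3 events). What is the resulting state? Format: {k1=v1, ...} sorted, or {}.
Keep first 3 events (discard last 9):
  after event 1 (t=5: DEL z): {}
  after event 2 (t=11: DEC y by 11): {y=-11}
  after event 3 (t=21: INC z by 8): {y=-11, z=8}

Answer: {y=-11, z=8}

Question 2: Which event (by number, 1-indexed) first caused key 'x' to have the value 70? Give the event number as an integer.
Answer: 12

Derivation:
Looking for first event where x becomes 70:
  event 5: x = 33
  event 6: x = 43
  event 7: x = 58
  event 8: x = 58
  event 9: x = 58
  event 10: x = 58
  event 11: x = 58
  event 12: x 58 -> 70  <-- first match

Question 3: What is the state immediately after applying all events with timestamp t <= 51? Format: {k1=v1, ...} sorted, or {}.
Apply events with t <= 51 (8 events):
  after event 1 (t=5: DEL z): {}
  after event 2 (t=11: DEC y by 11): {y=-11}
  after event 3 (t=21: INC z by 8): {y=-11, z=8}
  after event 4 (t=24: DEC z by 7): {y=-11, z=1}
  after event 5 (t=30: SET x = 33): {x=33, y=-11, z=1}
  after event 6 (t=40: SET x = 43): {x=43, y=-11, z=1}
  after event 7 (t=47: INC x by 15): {x=58, y=-11, z=1}
  after event 8 (t=51: DEC y by 3): {x=58, y=-14, z=1}

Answer: {x=58, y=-14, z=1}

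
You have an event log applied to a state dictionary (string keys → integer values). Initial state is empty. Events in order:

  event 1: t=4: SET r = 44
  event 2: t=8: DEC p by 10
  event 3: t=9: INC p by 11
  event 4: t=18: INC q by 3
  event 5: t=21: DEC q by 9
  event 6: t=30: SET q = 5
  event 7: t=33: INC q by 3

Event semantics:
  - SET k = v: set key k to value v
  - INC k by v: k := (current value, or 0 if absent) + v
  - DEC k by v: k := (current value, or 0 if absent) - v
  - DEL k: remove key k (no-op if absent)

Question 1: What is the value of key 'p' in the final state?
Answer: 1

Derivation:
Track key 'p' through all 7 events:
  event 1 (t=4: SET r = 44): p unchanged
  event 2 (t=8: DEC p by 10): p (absent) -> -10
  event 3 (t=9: INC p by 11): p -10 -> 1
  event 4 (t=18: INC q by 3): p unchanged
  event 5 (t=21: DEC q by 9): p unchanged
  event 6 (t=30: SET q = 5): p unchanged
  event 7 (t=33: INC q by 3): p unchanged
Final: p = 1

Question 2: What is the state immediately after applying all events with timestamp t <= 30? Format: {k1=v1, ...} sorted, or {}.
Apply events with t <= 30 (6 events):
  after event 1 (t=4: SET r = 44): {r=44}
  after event 2 (t=8: DEC p by 10): {p=-10, r=44}
  after event 3 (t=9: INC p by 11): {p=1, r=44}
  after event 4 (t=18: INC q by 3): {p=1, q=3, r=44}
  after event 5 (t=21: DEC q by 9): {p=1, q=-6, r=44}
  after event 6 (t=30: SET q = 5): {p=1, q=5, r=44}

Answer: {p=1, q=5, r=44}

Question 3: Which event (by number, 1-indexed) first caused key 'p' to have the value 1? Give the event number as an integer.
Looking for first event where p becomes 1:
  event 2: p = -10
  event 3: p -10 -> 1  <-- first match

Answer: 3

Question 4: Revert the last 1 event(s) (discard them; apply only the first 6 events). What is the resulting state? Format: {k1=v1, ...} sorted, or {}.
Keep first 6 events (discard last 1):
  after event 1 (t=4: SET r = 44): {r=44}
  after event 2 (t=8: DEC p by 10): {p=-10, r=44}
  after event 3 (t=9: INC p by 11): {p=1, r=44}
  after event 4 (t=18: INC q by 3): {p=1, q=3, r=44}
  after event 5 (t=21: DEC q by 9): {p=1, q=-6, r=44}
  after event 6 (t=30: SET q = 5): {p=1, q=5, r=44}

Answer: {p=1, q=5, r=44}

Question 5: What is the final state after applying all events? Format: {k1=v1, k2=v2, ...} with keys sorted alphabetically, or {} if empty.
  after event 1 (t=4: SET r = 44): {r=44}
  after event 2 (t=8: DEC p by 10): {p=-10, r=44}
  after event 3 (t=9: INC p by 11): {p=1, r=44}
  after event 4 (t=18: INC q by 3): {p=1, q=3, r=44}
  after event 5 (t=21: DEC q by 9): {p=1, q=-6, r=44}
  after event 6 (t=30: SET q = 5): {p=1, q=5, r=44}
  after event 7 (t=33: INC q by 3): {p=1, q=8, r=44}

Answer: {p=1, q=8, r=44}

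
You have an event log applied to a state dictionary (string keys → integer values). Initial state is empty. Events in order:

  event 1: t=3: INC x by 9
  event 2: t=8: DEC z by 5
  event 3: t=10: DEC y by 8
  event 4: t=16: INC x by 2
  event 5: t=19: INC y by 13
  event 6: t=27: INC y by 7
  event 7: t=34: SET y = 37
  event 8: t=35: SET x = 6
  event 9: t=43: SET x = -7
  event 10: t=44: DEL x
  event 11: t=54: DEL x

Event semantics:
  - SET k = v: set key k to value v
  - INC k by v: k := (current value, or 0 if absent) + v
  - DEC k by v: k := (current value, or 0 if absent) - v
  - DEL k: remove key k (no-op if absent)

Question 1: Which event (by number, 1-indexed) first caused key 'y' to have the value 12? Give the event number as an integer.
Answer: 6

Derivation:
Looking for first event where y becomes 12:
  event 3: y = -8
  event 4: y = -8
  event 5: y = 5
  event 6: y 5 -> 12  <-- first match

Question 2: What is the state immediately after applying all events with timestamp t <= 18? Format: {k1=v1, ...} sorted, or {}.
Apply events with t <= 18 (4 events):
  after event 1 (t=3: INC x by 9): {x=9}
  after event 2 (t=8: DEC z by 5): {x=9, z=-5}
  after event 3 (t=10: DEC y by 8): {x=9, y=-8, z=-5}
  after event 4 (t=16: INC x by 2): {x=11, y=-8, z=-5}

Answer: {x=11, y=-8, z=-5}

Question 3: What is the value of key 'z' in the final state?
Track key 'z' through all 11 events:
  event 1 (t=3: INC x by 9): z unchanged
  event 2 (t=8: DEC z by 5): z (absent) -> -5
  event 3 (t=10: DEC y by 8): z unchanged
  event 4 (t=16: INC x by 2): z unchanged
  event 5 (t=19: INC y by 13): z unchanged
  event 6 (t=27: INC y by 7): z unchanged
  event 7 (t=34: SET y = 37): z unchanged
  event 8 (t=35: SET x = 6): z unchanged
  event 9 (t=43: SET x = -7): z unchanged
  event 10 (t=44: DEL x): z unchanged
  event 11 (t=54: DEL x): z unchanged
Final: z = -5

Answer: -5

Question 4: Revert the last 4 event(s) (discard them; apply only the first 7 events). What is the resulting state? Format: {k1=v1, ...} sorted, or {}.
Keep first 7 events (discard last 4):
  after event 1 (t=3: INC x by 9): {x=9}
  after event 2 (t=8: DEC z by 5): {x=9, z=-5}
  after event 3 (t=10: DEC y by 8): {x=9, y=-8, z=-5}
  after event 4 (t=16: INC x by 2): {x=11, y=-8, z=-5}
  after event 5 (t=19: INC y by 13): {x=11, y=5, z=-5}
  after event 6 (t=27: INC y by 7): {x=11, y=12, z=-5}
  after event 7 (t=34: SET y = 37): {x=11, y=37, z=-5}

Answer: {x=11, y=37, z=-5}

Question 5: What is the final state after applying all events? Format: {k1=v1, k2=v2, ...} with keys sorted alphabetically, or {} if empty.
Answer: {y=37, z=-5}

Derivation:
  after event 1 (t=3: INC x by 9): {x=9}
  after event 2 (t=8: DEC z by 5): {x=9, z=-5}
  after event 3 (t=10: DEC y by 8): {x=9, y=-8, z=-5}
  after event 4 (t=16: INC x by 2): {x=11, y=-8, z=-5}
  after event 5 (t=19: INC y by 13): {x=11, y=5, z=-5}
  after event 6 (t=27: INC y by 7): {x=11, y=12, z=-5}
  after event 7 (t=34: SET y = 37): {x=11, y=37, z=-5}
  after event 8 (t=35: SET x = 6): {x=6, y=37, z=-5}
  after event 9 (t=43: SET x = -7): {x=-7, y=37, z=-5}
  after event 10 (t=44: DEL x): {y=37, z=-5}
  after event 11 (t=54: DEL x): {y=37, z=-5}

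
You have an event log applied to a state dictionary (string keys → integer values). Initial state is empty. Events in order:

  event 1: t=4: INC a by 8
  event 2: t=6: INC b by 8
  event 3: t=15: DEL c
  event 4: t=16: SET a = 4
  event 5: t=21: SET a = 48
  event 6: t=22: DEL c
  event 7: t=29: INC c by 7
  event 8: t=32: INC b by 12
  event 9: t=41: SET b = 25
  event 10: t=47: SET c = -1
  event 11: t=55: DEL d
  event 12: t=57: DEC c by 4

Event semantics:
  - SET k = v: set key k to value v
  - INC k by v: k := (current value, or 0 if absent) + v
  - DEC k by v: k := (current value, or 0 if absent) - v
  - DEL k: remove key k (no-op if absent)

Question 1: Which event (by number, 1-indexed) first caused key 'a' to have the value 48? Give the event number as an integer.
Looking for first event where a becomes 48:
  event 1: a = 8
  event 2: a = 8
  event 3: a = 8
  event 4: a = 4
  event 5: a 4 -> 48  <-- first match

Answer: 5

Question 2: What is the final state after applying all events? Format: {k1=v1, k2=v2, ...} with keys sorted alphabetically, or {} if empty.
Answer: {a=48, b=25, c=-5}

Derivation:
  after event 1 (t=4: INC a by 8): {a=8}
  after event 2 (t=6: INC b by 8): {a=8, b=8}
  after event 3 (t=15: DEL c): {a=8, b=8}
  after event 4 (t=16: SET a = 4): {a=4, b=8}
  after event 5 (t=21: SET a = 48): {a=48, b=8}
  after event 6 (t=22: DEL c): {a=48, b=8}
  after event 7 (t=29: INC c by 7): {a=48, b=8, c=7}
  after event 8 (t=32: INC b by 12): {a=48, b=20, c=7}
  after event 9 (t=41: SET b = 25): {a=48, b=25, c=7}
  after event 10 (t=47: SET c = -1): {a=48, b=25, c=-1}
  after event 11 (t=55: DEL d): {a=48, b=25, c=-1}
  after event 12 (t=57: DEC c by 4): {a=48, b=25, c=-5}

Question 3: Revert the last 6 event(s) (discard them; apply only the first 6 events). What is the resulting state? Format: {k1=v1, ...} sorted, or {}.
Answer: {a=48, b=8}

Derivation:
Keep first 6 events (discard last 6):
  after event 1 (t=4: INC a by 8): {a=8}
  after event 2 (t=6: INC b by 8): {a=8, b=8}
  after event 3 (t=15: DEL c): {a=8, b=8}
  after event 4 (t=16: SET a = 4): {a=4, b=8}
  after event 5 (t=21: SET a = 48): {a=48, b=8}
  after event 6 (t=22: DEL c): {a=48, b=8}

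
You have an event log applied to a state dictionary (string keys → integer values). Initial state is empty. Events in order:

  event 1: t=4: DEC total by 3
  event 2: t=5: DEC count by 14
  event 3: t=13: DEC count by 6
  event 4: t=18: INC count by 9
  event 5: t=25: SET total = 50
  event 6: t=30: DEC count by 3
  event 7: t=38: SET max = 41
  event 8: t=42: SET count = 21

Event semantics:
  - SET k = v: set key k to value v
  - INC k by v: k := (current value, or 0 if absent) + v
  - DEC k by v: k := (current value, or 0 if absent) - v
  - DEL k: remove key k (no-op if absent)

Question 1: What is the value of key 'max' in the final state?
Track key 'max' through all 8 events:
  event 1 (t=4: DEC total by 3): max unchanged
  event 2 (t=5: DEC count by 14): max unchanged
  event 3 (t=13: DEC count by 6): max unchanged
  event 4 (t=18: INC count by 9): max unchanged
  event 5 (t=25: SET total = 50): max unchanged
  event 6 (t=30: DEC count by 3): max unchanged
  event 7 (t=38: SET max = 41): max (absent) -> 41
  event 8 (t=42: SET count = 21): max unchanged
Final: max = 41

Answer: 41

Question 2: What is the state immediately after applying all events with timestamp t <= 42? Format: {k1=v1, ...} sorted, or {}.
Answer: {count=21, max=41, total=50}

Derivation:
Apply events with t <= 42 (8 events):
  after event 1 (t=4: DEC total by 3): {total=-3}
  after event 2 (t=5: DEC count by 14): {count=-14, total=-3}
  after event 3 (t=13: DEC count by 6): {count=-20, total=-3}
  after event 4 (t=18: INC count by 9): {count=-11, total=-3}
  after event 5 (t=25: SET total = 50): {count=-11, total=50}
  after event 6 (t=30: DEC count by 3): {count=-14, total=50}
  after event 7 (t=38: SET max = 41): {count=-14, max=41, total=50}
  after event 8 (t=42: SET count = 21): {count=21, max=41, total=50}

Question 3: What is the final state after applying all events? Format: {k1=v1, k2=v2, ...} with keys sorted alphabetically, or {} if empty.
Answer: {count=21, max=41, total=50}

Derivation:
  after event 1 (t=4: DEC total by 3): {total=-3}
  after event 2 (t=5: DEC count by 14): {count=-14, total=-3}
  after event 3 (t=13: DEC count by 6): {count=-20, total=-3}
  after event 4 (t=18: INC count by 9): {count=-11, total=-3}
  after event 5 (t=25: SET total = 50): {count=-11, total=50}
  after event 6 (t=30: DEC count by 3): {count=-14, total=50}
  after event 7 (t=38: SET max = 41): {count=-14, max=41, total=50}
  after event 8 (t=42: SET count = 21): {count=21, max=41, total=50}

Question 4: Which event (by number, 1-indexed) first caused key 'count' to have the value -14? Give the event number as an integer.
Answer: 2

Derivation:
Looking for first event where count becomes -14:
  event 2: count (absent) -> -14  <-- first match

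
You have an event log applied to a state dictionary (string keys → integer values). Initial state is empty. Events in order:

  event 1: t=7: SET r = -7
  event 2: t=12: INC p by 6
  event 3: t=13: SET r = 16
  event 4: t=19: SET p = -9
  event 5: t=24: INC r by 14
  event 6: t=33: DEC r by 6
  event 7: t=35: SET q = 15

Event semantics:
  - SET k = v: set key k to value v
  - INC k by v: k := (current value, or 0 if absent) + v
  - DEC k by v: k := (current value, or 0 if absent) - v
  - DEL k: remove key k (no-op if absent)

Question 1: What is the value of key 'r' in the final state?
Answer: 24

Derivation:
Track key 'r' through all 7 events:
  event 1 (t=7: SET r = -7): r (absent) -> -7
  event 2 (t=12: INC p by 6): r unchanged
  event 3 (t=13: SET r = 16): r -7 -> 16
  event 4 (t=19: SET p = -9): r unchanged
  event 5 (t=24: INC r by 14): r 16 -> 30
  event 6 (t=33: DEC r by 6): r 30 -> 24
  event 7 (t=35: SET q = 15): r unchanged
Final: r = 24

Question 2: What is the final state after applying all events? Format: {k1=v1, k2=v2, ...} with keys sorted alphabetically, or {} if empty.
Answer: {p=-9, q=15, r=24}

Derivation:
  after event 1 (t=7: SET r = -7): {r=-7}
  after event 2 (t=12: INC p by 6): {p=6, r=-7}
  after event 3 (t=13: SET r = 16): {p=6, r=16}
  after event 4 (t=19: SET p = -9): {p=-9, r=16}
  after event 5 (t=24: INC r by 14): {p=-9, r=30}
  after event 6 (t=33: DEC r by 6): {p=-9, r=24}
  after event 7 (t=35: SET q = 15): {p=-9, q=15, r=24}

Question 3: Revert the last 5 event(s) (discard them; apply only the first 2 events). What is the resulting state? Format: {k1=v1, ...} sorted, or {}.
Answer: {p=6, r=-7}

Derivation:
Keep first 2 events (discard last 5):
  after event 1 (t=7: SET r = -7): {r=-7}
  after event 2 (t=12: INC p by 6): {p=6, r=-7}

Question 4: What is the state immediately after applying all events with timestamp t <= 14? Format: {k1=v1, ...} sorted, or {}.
Answer: {p=6, r=16}

Derivation:
Apply events with t <= 14 (3 events):
  after event 1 (t=7: SET r = -7): {r=-7}
  after event 2 (t=12: INC p by 6): {p=6, r=-7}
  after event 3 (t=13: SET r = 16): {p=6, r=16}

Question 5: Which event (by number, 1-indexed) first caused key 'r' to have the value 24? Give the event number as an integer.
Looking for first event where r becomes 24:
  event 1: r = -7
  event 2: r = -7
  event 3: r = 16
  event 4: r = 16
  event 5: r = 30
  event 6: r 30 -> 24  <-- first match

Answer: 6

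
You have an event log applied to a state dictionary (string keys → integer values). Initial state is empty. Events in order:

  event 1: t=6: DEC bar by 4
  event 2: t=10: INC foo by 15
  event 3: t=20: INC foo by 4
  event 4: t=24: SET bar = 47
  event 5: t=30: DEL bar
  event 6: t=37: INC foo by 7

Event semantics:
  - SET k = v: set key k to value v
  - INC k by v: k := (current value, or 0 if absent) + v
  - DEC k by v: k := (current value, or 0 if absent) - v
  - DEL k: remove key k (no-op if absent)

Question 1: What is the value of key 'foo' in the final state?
Track key 'foo' through all 6 events:
  event 1 (t=6: DEC bar by 4): foo unchanged
  event 2 (t=10: INC foo by 15): foo (absent) -> 15
  event 3 (t=20: INC foo by 4): foo 15 -> 19
  event 4 (t=24: SET bar = 47): foo unchanged
  event 5 (t=30: DEL bar): foo unchanged
  event 6 (t=37: INC foo by 7): foo 19 -> 26
Final: foo = 26

Answer: 26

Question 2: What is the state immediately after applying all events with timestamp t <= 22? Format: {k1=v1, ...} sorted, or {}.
Answer: {bar=-4, foo=19}

Derivation:
Apply events with t <= 22 (3 events):
  after event 1 (t=6: DEC bar by 4): {bar=-4}
  after event 2 (t=10: INC foo by 15): {bar=-4, foo=15}
  after event 3 (t=20: INC foo by 4): {bar=-4, foo=19}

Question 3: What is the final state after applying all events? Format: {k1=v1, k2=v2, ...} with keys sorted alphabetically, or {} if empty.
  after event 1 (t=6: DEC bar by 4): {bar=-4}
  after event 2 (t=10: INC foo by 15): {bar=-4, foo=15}
  after event 3 (t=20: INC foo by 4): {bar=-4, foo=19}
  after event 4 (t=24: SET bar = 47): {bar=47, foo=19}
  after event 5 (t=30: DEL bar): {foo=19}
  after event 6 (t=37: INC foo by 7): {foo=26}

Answer: {foo=26}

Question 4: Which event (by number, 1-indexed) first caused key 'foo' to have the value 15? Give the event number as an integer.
Looking for first event where foo becomes 15:
  event 2: foo (absent) -> 15  <-- first match

Answer: 2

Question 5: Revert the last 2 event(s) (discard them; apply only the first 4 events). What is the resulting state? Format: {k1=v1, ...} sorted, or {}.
Keep first 4 events (discard last 2):
  after event 1 (t=6: DEC bar by 4): {bar=-4}
  after event 2 (t=10: INC foo by 15): {bar=-4, foo=15}
  after event 3 (t=20: INC foo by 4): {bar=-4, foo=19}
  after event 4 (t=24: SET bar = 47): {bar=47, foo=19}

Answer: {bar=47, foo=19}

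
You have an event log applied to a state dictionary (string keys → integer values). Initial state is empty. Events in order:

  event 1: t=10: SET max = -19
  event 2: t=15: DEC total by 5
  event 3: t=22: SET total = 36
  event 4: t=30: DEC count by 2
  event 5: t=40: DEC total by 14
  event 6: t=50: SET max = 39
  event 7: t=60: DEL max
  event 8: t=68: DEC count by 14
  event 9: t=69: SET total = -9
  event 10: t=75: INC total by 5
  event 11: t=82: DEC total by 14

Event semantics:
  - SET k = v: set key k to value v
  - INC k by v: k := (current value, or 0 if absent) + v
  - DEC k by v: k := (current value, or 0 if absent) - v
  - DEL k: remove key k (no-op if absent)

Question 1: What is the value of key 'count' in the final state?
Answer: -16

Derivation:
Track key 'count' through all 11 events:
  event 1 (t=10: SET max = -19): count unchanged
  event 2 (t=15: DEC total by 5): count unchanged
  event 3 (t=22: SET total = 36): count unchanged
  event 4 (t=30: DEC count by 2): count (absent) -> -2
  event 5 (t=40: DEC total by 14): count unchanged
  event 6 (t=50: SET max = 39): count unchanged
  event 7 (t=60: DEL max): count unchanged
  event 8 (t=68: DEC count by 14): count -2 -> -16
  event 9 (t=69: SET total = -9): count unchanged
  event 10 (t=75: INC total by 5): count unchanged
  event 11 (t=82: DEC total by 14): count unchanged
Final: count = -16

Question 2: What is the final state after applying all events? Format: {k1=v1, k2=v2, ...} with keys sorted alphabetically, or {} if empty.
Answer: {count=-16, total=-18}

Derivation:
  after event 1 (t=10: SET max = -19): {max=-19}
  after event 2 (t=15: DEC total by 5): {max=-19, total=-5}
  after event 3 (t=22: SET total = 36): {max=-19, total=36}
  after event 4 (t=30: DEC count by 2): {count=-2, max=-19, total=36}
  after event 5 (t=40: DEC total by 14): {count=-2, max=-19, total=22}
  after event 6 (t=50: SET max = 39): {count=-2, max=39, total=22}
  after event 7 (t=60: DEL max): {count=-2, total=22}
  after event 8 (t=68: DEC count by 14): {count=-16, total=22}
  after event 9 (t=69: SET total = -9): {count=-16, total=-9}
  after event 10 (t=75: INC total by 5): {count=-16, total=-4}
  after event 11 (t=82: DEC total by 14): {count=-16, total=-18}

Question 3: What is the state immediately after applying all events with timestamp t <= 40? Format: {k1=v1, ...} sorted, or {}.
Apply events with t <= 40 (5 events):
  after event 1 (t=10: SET max = -19): {max=-19}
  after event 2 (t=15: DEC total by 5): {max=-19, total=-5}
  after event 3 (t=22: SET total = 36): {max=-19, total=36}
  after event 4 (t=30: DEC count by 2): {count=-2, max=-19, total=36}
  after event 5 (t=40: DEC total by 14): {count=-2, max=-19, total=22}

Answer: {count=-2, max=-19, total=22}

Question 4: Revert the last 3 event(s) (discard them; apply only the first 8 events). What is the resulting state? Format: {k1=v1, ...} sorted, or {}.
Keep first 8 events (discard last 3):
  after event 1 (t=10: SET max = -19): {max=-19}
  after event 2 (t=15: DEC total by 5): {max=-19, total=-5}
  after event 3 (t=22: SET total = 36): {max=-19, total=36}
  after event 4 (t=30: DEC count by 2): {count=-2, max=-19, total=36}
  after event 5 (t=40: DEC total by 14): {count=-2, max=-19, total=22}
  after event 6 (t=50: SET max = 39): {count=-2, max=39, total=22}
  after event 7 (t=60: DEL max): {count=-2, total=22}
  after event 8 (t=68: DEC count by 14): {count=-16, total=22}

Answer: {count=-16, total=22}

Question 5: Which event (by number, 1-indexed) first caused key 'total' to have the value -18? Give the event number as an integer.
Answer: 11

Derivation:
Looking for first event where total becomes -18:
  event 2: total = -5
  event 3: total = 36
  event 4: total = 36
  event 5: total = 22
  event 6: total = 22
  event 7: total = 22
  event 8: total = 22
  event 9: total = -9
  event 10: total = -4
  event 11: total -4 -> -18  <-- first match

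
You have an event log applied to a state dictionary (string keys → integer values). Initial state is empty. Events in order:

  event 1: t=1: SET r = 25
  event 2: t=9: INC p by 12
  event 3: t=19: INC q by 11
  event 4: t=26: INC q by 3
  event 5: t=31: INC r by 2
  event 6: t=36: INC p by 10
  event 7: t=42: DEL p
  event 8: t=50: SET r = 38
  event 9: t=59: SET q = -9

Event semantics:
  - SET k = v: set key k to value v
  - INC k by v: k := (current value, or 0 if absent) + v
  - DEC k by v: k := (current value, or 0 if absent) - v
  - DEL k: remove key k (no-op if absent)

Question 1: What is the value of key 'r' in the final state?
Answer: 38

Derivation:
Track key 'r' through all 9 events:
  event 1 (t=1: SET r = 25): r (absent) -> 25
  event 2 (t=9: INC p by 12): r unchanged
  event 3 (t=19: INC q by 11): r unchanged
  event 4 (t=26: INC q by 3): r unchanged
  event 5 (t=31: INC r by 2): r 25 -> 27
  event 6 (t=36: INC p by 10): r unchanged
  event 7 (t=42: DEL p): r unchanged
  event 8 (t=50: SET r = 38): r 27 -> 38
  event 9 (t=59: SET q = -9): r unchanged
Final: r = 38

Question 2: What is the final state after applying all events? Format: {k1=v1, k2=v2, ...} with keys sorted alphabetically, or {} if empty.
Answer: {q=-9, r=38}

Derivation:
  after event 1 (t=1: SET r = 25): {r=25}
  after event 2 (t=9: INC p by 12): {p=12, r=25}
  after event 3 (t=19: INC q by 11): {p=12, q=11, r=25}
  after event 4 (t=26: INC q by 3): {p=12, q=14, r=25}
  after event 5 (t=31: INC r by 2): {p=12, q=14, r=27}
  after event 6 (t=36: INC p by 10): {p=22, q=14, r=27}
  after event 7 (t=42: DEL p): {q=14, r=27}
  after event 8 (t=50: SET r = 38): {q=14, r=38}
  after event 9 (t=59: SET q = -9): {q=-9, r=38}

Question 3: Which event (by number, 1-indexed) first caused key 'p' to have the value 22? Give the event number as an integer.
Answer: 6

Derivation:
Looking for first event where p becomes 22:
  event 2: p = 12
  event 3: p = 12
  event 4: p = 12
  event 5: p = 12
  event 6: p 12 -> 22  <-- first match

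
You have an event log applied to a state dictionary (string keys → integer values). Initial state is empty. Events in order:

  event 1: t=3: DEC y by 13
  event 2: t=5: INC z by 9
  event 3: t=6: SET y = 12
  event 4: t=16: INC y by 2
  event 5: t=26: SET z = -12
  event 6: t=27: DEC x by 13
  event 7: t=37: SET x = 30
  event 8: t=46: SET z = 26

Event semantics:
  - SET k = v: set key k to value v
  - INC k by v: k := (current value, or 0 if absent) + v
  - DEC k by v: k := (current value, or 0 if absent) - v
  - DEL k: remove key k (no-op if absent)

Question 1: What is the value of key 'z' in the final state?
Track key 'z' through all 8 events:
  event 1 (t=3: DEC y by 13): z unchanged
  event 2 (t=5: INC z by 9): z (absent) -> 9
  event 3 (t=6: SET y = 12): z unchanged
  event 4 (t=16: INC y by 2): z unchanged
  event 5 (t=26: SET z = -12): z 9 -> -12
  event 6 (t=27: DEC x by 13): z unchanged
  event 7 (t=37: SET x = 30): z unchanged
  event 8 (t=46: SET z = 26): z -12 -> 26
Final: z = 26

Answer: 26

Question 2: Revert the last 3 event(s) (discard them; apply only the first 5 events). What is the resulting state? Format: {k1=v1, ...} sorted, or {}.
Answer: {y=14, z=-12}

Derivation:
Keep first 5 events (discard last 3):
  after event 1 (t=3: DEC y by 13): {y=-13}
  after event 2 (t=5: INC z by 9): {y=-13, z=9}
  after event 3 (t=6: SET y = 12): {y=12, z=9}
  after event 4 (t=16: INC y by 2): {y=14, z=9}
  after event 5 (t=26: SET z = -12): {y=14, z=-12}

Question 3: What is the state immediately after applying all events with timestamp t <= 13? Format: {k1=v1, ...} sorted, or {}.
Answer: {y=12, z=9}

Derivation:
Apply events with t <= 13 (3 events):
  after event 1 (t=3: DEC y by 13): {y=-13}
  after event 2 (t=5: INC z by 9): {y=-13, z=9}
  after event 3 (t=6: SET y = 12): {y=12, z=9}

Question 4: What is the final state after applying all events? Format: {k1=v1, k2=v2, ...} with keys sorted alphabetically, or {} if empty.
Answer: {x=30, y=14, z=26}

Derivation:
  after event 1 (t=3: DEC y by 13): {y=-13}
  after event 2 (t=5: INC z by 9): {y=-13, z=9}
  after event 3 (t=6: SET y = 12): {y=12, z=9}
  after event 4 (t=16: INC y by 2): {y=14, z=9}
  after event 5 (t=26: SET z = -12): {y=14, z=-12}
  after event 6 (t=27: DEC x by 13): {x=-13, y=14, z=-12}
  after event 7 (t=37: SET x = 30): {x=30, y=14, z=-12}
  after event 8 (t=46: SET z = 26): {x=30, y=14, z=26}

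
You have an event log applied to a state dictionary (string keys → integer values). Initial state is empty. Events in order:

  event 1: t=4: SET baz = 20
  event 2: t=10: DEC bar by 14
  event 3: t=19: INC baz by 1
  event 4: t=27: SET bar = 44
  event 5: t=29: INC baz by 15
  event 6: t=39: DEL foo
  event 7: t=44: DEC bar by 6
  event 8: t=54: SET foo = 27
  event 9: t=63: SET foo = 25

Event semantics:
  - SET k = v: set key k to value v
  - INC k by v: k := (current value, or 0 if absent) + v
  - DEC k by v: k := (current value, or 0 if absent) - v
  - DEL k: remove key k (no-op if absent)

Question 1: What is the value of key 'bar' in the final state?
Track key 'bar' through all 9 events:
  event 1 (t=4: SET baz = 20): bar unchanged
  event 2 (t=10: DEC bar by 14): bar (absent) -> -14
  event 3 (t=19: INC baz by 1): bar unchanged
  event 4 (t=27: SET bar = 44): bar -14 -> 44
  event 5 (t=29: INC baz by 15): bar unchanged
  event 6 (t=39: DEL foo): bar unchanged
  event 7 (t=44: DEC bar by 6): bar 44 -> 38
  event 8 (t=54: SET foo = 27): bar unchanged
  event 9 (t=63: SET foo = 25): bar unchanged
Final: bar = 38

Answer: 38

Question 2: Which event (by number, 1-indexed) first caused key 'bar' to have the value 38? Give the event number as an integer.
Looking for first event where bar becomes 38:
  event 2: bar = -14
  event 3: bar = -14
  event 4: bar = 44
  event 5: bar = 44
  event 6: bar = 44
  event 7: bar 44 -> 38  <-- first match

Answer: 7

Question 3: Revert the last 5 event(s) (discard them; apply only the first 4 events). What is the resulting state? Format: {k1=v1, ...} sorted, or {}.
Answer: {bar=44, baz=21}

Derivation:
Keep first 4 events (discard last 5):
  after event 1 (t=4: SET baz = 20): {baz=20}
  after event 2 (t=10: DEC bar by 14): {bar=-14, baz=20}
  after event 3 (t=19: INC baz by 1): {bar=-14, baz=21}
  after event 4 (t=27: SET bar = 44): {bar=44, baz=21}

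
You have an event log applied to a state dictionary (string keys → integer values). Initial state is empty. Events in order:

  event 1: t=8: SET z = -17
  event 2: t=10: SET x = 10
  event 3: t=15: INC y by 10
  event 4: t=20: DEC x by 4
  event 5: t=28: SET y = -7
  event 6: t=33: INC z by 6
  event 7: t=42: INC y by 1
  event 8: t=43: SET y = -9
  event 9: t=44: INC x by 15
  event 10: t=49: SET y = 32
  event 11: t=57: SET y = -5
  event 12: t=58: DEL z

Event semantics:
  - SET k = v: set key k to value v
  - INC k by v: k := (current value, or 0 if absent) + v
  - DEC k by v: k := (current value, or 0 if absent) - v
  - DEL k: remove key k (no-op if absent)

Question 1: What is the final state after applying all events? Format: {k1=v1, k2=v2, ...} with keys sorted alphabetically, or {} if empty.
  after event 1 (t=8: SET z = -17): {z=-17}
  after event 2 (t=10: SET x = 10): {x=10, z=-17}
  after event 3 (t=15: INC y by 10): {x=10, y=10, z=-17}
  after event 4 (t=20: DEC x by 4): {x=6, y=10, z=-17}
  after event 5 (t=28: SET y = -7): {x=6, y=-7, z=-17}
  after event 6 (t=33: INC z by 6): {x=6, y=-7, z=-11}
  after event 7 (t=42: INC y by 1): {x=6, y=-6, z=-11}
  after event 8 (t=43: SET y = -9): {x=6, y=-9, z=-11}
  after event 9 (t=44: INC x by 15): {x=21, y=-9, z=-11}
  after event 10 (t=49: SET y = 32): {x=21, y=32, z=-11}
  after event 11 (t=57: SET y = -5): {x=21, y=-5, z=-11}
  after event 12 (t=58: DEL z): {x=21, y=-5}

Answer: {x=21, y=-5}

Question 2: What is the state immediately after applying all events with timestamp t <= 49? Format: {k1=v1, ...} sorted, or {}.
Apply events with t <= 49 (10 events):
  after event 1 (t=8: SET z = -17): {z=-17}
  after event 2 (t=10: SET x = 10): {x=10, z=-17}
  after event 3 (t=15: INC y by 10): {x=10, y=10, z=-17}
  after event 4 (t=20: DEC x by 4): {x=6, y=10, z=-17}
  after event 5 (t=28: SET y = -7): {x=6, y=-7, z=-17}
  after event 6 (t=33: INC z by 6): {x=6, y=-7, z=-11}
  after event 7 (t=42: INC y by 1): {x=6, y=-6, z=-11}
  after event 8 (t=43: SET y = -9): {x=6, y=-9, z=-11}
  after event 9 (t=44: INC x by 15): {x=21, y=-9, z=-11}
  after event 10 (t=49: SET y = 32): {x=21, y=32, z=-11}

Answer: {x=21, y=32, z=-11}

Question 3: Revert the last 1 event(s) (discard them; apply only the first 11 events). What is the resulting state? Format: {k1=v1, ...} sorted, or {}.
Keep first 11 events (discard last 1):
  after event 1 (t=8: SET z = -17): {z=-17}
  after event 2 (t=10: SET x = 10): {x=10, z=-17}
  after event 3 (t=15: INC y by 10): {x=10, y=10, z=-17}
  after event 4 (t=20: DEC x by 4): {x=6, y=10, z=-17}
  after event 5 (t=28: SET y = -7): {x=6, y=-7, z=-17}
  after event 6 (t=33: INC z by 6): {x=6, y=-7, z=-11}
  after event 7 (t=42: INC y by 1): {x=6, y=-6, z=-11}
  after event 8 (t=43: SET y = -9): {x=6, y=-9, z=-11}
  after event 9 (t=44: INC x by 15): {x=21, y=-9, z=-11}
  after event 10 (t=49: SET y = 32): {x=21, y=32, z=-11}
  after event 11 (t=57: SET y = -5): {x=21, y=-5, z=-11}

Answer: {x=21, y=-5, z=-11}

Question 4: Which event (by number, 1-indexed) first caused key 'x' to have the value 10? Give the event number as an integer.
Looking for first event where x becomes 10:
  event 2: x (absent) -> 10  <-- first match

Answer: 2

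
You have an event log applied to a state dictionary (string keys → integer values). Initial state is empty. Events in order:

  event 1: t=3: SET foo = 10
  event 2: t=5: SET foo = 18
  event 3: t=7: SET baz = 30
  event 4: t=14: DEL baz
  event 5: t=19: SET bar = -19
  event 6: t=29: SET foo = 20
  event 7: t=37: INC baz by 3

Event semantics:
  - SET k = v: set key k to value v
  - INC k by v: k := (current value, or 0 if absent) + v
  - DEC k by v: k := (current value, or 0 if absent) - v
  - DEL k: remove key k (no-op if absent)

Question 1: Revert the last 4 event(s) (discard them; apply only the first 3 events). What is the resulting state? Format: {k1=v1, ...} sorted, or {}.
Answer: {baz=30, foo=18}

Derivation:
Keep first 3 events (discard last 4):
  after event 1 (t=3: SET foo = 10): {foo=10}
  after event 2 (t=5: SET foo = 18): {foo=18}
  after event 3 (t=7: SET baz = 30): {baz=30, foo=18}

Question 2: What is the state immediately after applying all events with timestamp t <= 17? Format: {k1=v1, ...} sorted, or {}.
Apply events with t <= 17 (4 events):
  after event 1 (t=3: SET foo = 10): {foo=10}
  after event 2 (t=5: SET foo = 18): {foo=18}
  after event 3 (t=7: SET baz = 30): {baz=30, foo=18}
  after event 4 (t=14: DEL baz): {foo=18}

Answer: {foo=18}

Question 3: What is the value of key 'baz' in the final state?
Answer: 3

Derivation:
Track key 'baz' through all 7 events:
  event 1 (t=3: SET foo = 10): baz unchanged
  event 2 (t=5: SET foo = 18): baz unchanged
  event 3 (t=7: SET baz = 30): baz (absent) -> 30
  event 4 (t=14: DEL baz): baz 30 -> (absent)
  event 5 (t=19: SET bar = -19): baz unchanged
  event 6 (t=29: SET foo = 20): baz unchanged
  event 7 (t=37: INC baz by 3): baz (absent) -> 3
Final: baz = 3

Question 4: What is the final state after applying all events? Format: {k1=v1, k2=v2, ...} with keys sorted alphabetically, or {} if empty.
  after event 1 (t=3: SET foo = 10): {foo=10}
  after event 2 (t=5: SET foo = 18): {foo=18}
  after event 3 (t=7: SET baz = 30): {baz=30, foo=18}
  after event 4 (t=14: DEL baz): {foo=18}
  after event 5 (t=19: SET bar = -19): {bar=-19, foo=18}
  after event 6 (t=29: SET foo = 20): {bar=-19, foo=20}
  after event 7 (t=37: INC baz by 3): {bar=-19, baz=3, foo=20}

Answer: {bar=-19, baz=3, foo=20}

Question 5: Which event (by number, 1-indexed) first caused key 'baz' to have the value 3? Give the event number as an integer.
Answer: 7

Derivation:
Looking for first event where baz becomes 3:
  event 3: baz = 30
  event 4: baz = (absent)
  event 7: baz (absent) -> 3  <-- first match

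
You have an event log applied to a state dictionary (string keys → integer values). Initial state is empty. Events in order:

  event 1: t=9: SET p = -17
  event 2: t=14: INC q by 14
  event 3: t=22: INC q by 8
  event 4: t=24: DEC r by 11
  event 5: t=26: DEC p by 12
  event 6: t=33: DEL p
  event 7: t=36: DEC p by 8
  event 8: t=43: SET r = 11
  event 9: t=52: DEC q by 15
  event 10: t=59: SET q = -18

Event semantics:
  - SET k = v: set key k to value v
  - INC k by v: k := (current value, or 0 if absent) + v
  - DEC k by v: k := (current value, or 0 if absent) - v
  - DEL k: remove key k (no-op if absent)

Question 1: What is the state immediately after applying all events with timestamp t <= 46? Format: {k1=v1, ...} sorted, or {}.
Answer: {p=-8, q=22, r=11}

Derivation:
Apply events with t <= 46 (8 events):
  after event 1 (t=9: SET p = -17): {p=-17}
  after event 2 (t=14: INC q by 14): {p=-17, q=14}
  after event 3 (t=22: INC q by 8): {p=-17, q=22}
  after event 4 (t=24: DEC r by 11): {p=-17, q=22, r=-11}
  after event 5 (t=26: DEC p by 12): {p=-29, q=22, r=-11}
  after event 6 (t=33: DEL p): {q=22, r=-11}
  after event 7 (t=36: DEC p by 8): {p=-8, q=22, r=-11}
  after event 8 (t=43: SET r = 11): {p=-8, q=22, r=11}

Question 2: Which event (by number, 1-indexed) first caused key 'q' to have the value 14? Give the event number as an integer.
Looking for first event where q becomes 14:
  event 2: q (absent) -> 14  <-- first match

Answer: 2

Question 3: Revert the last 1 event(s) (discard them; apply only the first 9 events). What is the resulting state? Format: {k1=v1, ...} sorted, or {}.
Answer: {p=-8, q=7, r=11}

Derivation:
Keep first 9 events (discard last 1):
  after event 1 (t=9: SET p = -17): {p=-17}
  after event 2 (t=14: INC q by 14): {p=-17, q=14}
  after event 3 (t=22: INC q by 8): {p=-17, q=22}
  after event 4 (t=24: DEC r by 11): {p=-17, q=22, r=-11}
  after event 5 (t=26: DEC p by 12): {p=-29, q=22, r=-11}
  after event 6 (t=33: DEL p): {q=22, r=-11}
  after event 7 (t=36: DEC p by 8): {p=-8, q=22, r=-11}
  after event 8 (t=43: SET r = 11): {p=-8, q=22, r=11}
  after event 9 (t=52: DEC q by 15): {p=-8, q=7, r=11}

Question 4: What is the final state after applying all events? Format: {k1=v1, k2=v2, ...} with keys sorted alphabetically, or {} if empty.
Answer: {p=-8, q=-18, r=11}

Derivation:
  after event 1 (t=9: SET p = -17): {p=-17}
  after event 2 (t=14: INC q by 14): {p=-17, q=14}
  after event 3 (t=22: INC q by 8): {p=-17, q=22}
  after event 4 (t=24: DEC r by 11): {p=-17, q=22, r=-11}
  after event 5 (t=26: DEC p by 12): {p=-29, q=22, r=-11}
  after event 6 (t=33: DEL p): {q=22, r=-11}
  after event 7 (t=36: DEC p by 8): {p=-8, q=22, r=-11}
  after event 8 (t=43: SET r = 11): {p=-8, q=22, r=11}
  after event 9 (t=52: DEC q by 15): {p=-8, q=7, r=11}
  after event 10 (t=59: SET q = -18): {p=-8, q=-18, r=11}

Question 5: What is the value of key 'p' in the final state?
Track key 'p' through all 10 events:
  event 1 (t=9: SET p = -17): p (absent) -> -17
  event 2 (t=14: INC q by 14): p unchanged
  event 3 (t=22: INC q by 8): p unchanged
  event 4 (t=24: DEC r by 11): p unchanged
  event 5 (t=26: DEC p by 12): p -17 -> -29
  event 6 (t=33: DEL p): p -29 -> (absent)
  event 7 (t=36: DEC p by 8): p (absent) -> -8
  event 8 (t=43: SET r = 11): p unchanged
  event 9 (t=52: DEC q by 15): p unchanged
  event 10 (t=59: SET q = -18): p unchanged
Final: p = -8

Answer: -8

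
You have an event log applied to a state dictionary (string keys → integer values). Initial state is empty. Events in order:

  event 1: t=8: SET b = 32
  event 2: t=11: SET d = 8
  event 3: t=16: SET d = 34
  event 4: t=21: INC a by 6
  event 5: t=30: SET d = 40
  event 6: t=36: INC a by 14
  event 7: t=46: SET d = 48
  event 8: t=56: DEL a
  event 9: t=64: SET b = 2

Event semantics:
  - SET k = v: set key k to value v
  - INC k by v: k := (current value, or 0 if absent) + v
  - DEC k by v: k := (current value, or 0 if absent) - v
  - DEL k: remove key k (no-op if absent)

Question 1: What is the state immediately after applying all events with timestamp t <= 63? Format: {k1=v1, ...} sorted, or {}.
Apply events with t <= 63 (8 events):
  after event 1 (t=8: SET b = 32): {b=32}
  after event 2 (t=11: SET d = 8): {b=32, d=8}
  after event 3 (t=16: SET d = 34): {b=32, d=34}
  after event 4 (t=21: INC a by 6): {a=6, b=32, d=34}
  after event 5 (t=30: SET d = 40): {a=6, b=32, d=40}
  after event 6 (t=36: INC a by 14): {a=20, b=32, d=40}
  after event 7 (t=46: SET d = 48): {a=20, b=32, d=48}
  after event 8 (t=56: DEL a): {b=32, d=48}

Answer: {b=32, d=48}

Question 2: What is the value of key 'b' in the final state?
Answer: 2

Derivation:
Track key 'b' through all 9 events:
  event 1 (t=8: SET b = 32): b (absent) -> 32
  event 2 (t=11: SET d = 8): b unchanged
  event 3 (t=16: SET d = 34): b unchanged
  event 4 (t=21: INC a by 6): b unchanged
  event 5 (t=30: SET d = 40): b unchanged
  event 6 (t=36: INC a by 14): b unchanged
  event 7 (t=46: SET d = 48): b unchanged
  event 8 (t=56: DEL a): b unchanged
  event 9 (t=64: SET b = 2): b 32 -> 2
Final: b = 2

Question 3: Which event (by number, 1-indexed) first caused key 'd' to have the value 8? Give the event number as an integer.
Looking for first event where d becomes 8:
  event 2: d (absent) -> 8  <-- first match

Answer: 2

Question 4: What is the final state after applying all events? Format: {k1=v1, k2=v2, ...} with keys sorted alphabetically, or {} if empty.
Answer: {b=2, d=48}

Derivation:
  after event 1 (t=8: SET b = 32): {b=32}
  after event 2 (t=11: SET d = 8): {b=32, d=8}
  after event 3 (t=16: SET d = 34): {b=32, d=34}
  after event 4 (t=21: INC a by 6): {a=6, b=32, d=34}
  after event 5 (t=30: SET d = 40): {a=6, b=32, d=40}
  after event 6 (t=36: INC a by 14): {a=20, b=32, d=40}
  after event 7 (t=46: SET d = 48): {a=20, b=32, d=48}
  after event 8 (t=56: DEL a): {b=32, d=48}
  after event 9 (t=64: SET b = 2): {b=2, d=48}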